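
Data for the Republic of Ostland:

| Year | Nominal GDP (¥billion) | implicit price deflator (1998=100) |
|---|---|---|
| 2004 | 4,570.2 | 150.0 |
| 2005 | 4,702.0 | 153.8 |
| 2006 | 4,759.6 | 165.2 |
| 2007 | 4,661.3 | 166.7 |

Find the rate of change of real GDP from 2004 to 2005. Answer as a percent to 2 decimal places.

0.34%

Real GDP 2004 = 4570.2/1.500 = 3046.80.
Real GDP 2005 = 4702.0/1.538 = 3057.22.
Change = 3057.22/3046.80 − 1 = 0.0034.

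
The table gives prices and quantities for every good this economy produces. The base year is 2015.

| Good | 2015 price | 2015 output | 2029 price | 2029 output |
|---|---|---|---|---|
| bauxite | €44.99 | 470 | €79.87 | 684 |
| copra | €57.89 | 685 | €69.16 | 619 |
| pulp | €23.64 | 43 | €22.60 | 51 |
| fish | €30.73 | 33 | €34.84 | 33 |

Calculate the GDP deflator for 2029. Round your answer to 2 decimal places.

Nominal GDP 2029 = 79.87·684 + 69.16·619 + 22.60·51 + 34.84·33 = 99743.44.
Real GDP 2029 (at 2015 prices) = 44.99·684 + 57.89·619 + 23.64·51 + 30.73·33 = 68826.80.
Deflator = Nominal/Real × 100 = 99743.44/68826.80 × 100 = 144.919.

144.92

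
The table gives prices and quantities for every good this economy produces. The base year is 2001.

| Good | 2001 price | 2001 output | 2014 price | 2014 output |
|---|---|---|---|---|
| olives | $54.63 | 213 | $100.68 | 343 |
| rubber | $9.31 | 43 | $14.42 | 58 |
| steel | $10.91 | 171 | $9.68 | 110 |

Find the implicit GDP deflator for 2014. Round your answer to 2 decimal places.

177.92

Nominal GDP 2014 = 100.68·343 + 14.42·58 + 9.68·110 = 36434.40.
Real GDP 2014 (at 2001 prices) = 54.63·343 + 9.31·58 + 10.91·110 = 20478.17.
Deflator = Nominal/Real × 100 = 36434.40/20478.17 × 100 = 177.918.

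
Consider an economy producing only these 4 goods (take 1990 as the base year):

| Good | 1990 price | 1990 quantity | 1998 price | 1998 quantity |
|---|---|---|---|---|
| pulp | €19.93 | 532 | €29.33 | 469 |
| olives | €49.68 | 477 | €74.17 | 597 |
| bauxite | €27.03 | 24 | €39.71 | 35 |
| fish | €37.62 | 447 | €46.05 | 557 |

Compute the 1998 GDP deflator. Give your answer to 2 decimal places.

Nominal GDP 1998 = 29.33·469 + 74.17·597 + 39.71·35 + 46.05·557 = 85074.96.
Real GDP 1998 (at 1990 prices) = 19.93·469 + 49.68·597 + 27.03·35 + 37.62·557 = 60906.52.
Deflator = Nominal/Real × 100 = 85074.96/60906.52 × 100 = 139.681.

139.68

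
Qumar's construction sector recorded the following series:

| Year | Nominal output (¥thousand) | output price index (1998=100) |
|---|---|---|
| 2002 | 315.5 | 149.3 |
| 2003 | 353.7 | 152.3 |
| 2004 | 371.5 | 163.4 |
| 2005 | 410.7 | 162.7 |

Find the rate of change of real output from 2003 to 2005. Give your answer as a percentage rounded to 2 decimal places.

Real output 2003 = 353.7/1.523 = 232.24.
Real output 2005 = 410.7/1.627 = 252.43.
Change = 252.43/232.24 − 1 = 0.0869.

8.69%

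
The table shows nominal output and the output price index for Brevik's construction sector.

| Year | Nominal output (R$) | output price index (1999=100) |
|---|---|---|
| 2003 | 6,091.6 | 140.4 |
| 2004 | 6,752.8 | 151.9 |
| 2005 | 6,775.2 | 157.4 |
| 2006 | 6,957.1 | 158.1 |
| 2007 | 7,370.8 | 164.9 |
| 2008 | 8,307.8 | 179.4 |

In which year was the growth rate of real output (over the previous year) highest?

2008

2004: real = 6752.8/1.519 = 4445.56; growth vs 2003 (4338.75) = 2.46%.
2005: real = 6775.2/1.574 = 4304.45; growth vs 2004 (4445.56) = -3.17%.
2006: real = 6957.1/1.581 = 4400.44; growth vs 2005 (4304.45) = 2.23%.
2007: real = 7370.8/1.649 = 4469.86; growth vs 2006 (4400.44) = 1.58%.
2008: real = 8307.8/1.794 = 4630.88; growth vs 2007 (4469.86) = 3.60%.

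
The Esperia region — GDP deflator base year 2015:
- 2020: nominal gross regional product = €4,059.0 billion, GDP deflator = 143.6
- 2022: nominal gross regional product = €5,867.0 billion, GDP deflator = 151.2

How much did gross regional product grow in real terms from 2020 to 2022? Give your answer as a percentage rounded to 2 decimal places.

Deflate each year: 2020 → 4059.0/1.436 = 2826.60; 2022 → 5867.0/1.512 = 3880.29.
So real gross regional product changed by 3880.29/2826.60 − 1 = 0.3728, i.e. 37.28%.

37.28%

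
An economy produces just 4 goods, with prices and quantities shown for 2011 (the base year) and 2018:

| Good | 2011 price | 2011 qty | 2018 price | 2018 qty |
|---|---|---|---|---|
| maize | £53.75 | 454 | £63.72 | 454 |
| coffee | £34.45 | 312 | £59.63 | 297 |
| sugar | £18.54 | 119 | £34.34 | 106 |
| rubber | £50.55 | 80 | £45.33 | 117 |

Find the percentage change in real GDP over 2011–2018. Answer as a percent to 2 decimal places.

Real GDP 2011 = Nominal GDP 2011 = 53.75·454 + 34.45·312 + 18.54·119 + 50.55·80 = 41401.16.
Real GDP 2018 (at 2011 prices) = 53.75·454 + 34.45·297 + 18.54·106 + 50.55·117 = 42513.74.
Real growth = 42513.74/41401.16 − 1 = 0.0269.

2.69%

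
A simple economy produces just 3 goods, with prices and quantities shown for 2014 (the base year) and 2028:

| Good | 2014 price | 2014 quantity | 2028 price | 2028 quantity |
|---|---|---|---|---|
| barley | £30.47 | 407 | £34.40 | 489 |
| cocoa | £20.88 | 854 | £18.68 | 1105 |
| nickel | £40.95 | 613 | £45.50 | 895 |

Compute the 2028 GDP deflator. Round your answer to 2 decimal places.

104.77

Nominal GDP 2028 = 34.40·489 + 18.68·1105 + 45.50·895 = 78185.50.
Real GDP 2028 (at 2014 prices) = 30.47·489 + 20.88·1105 + 40.95·895 = 74622.48.
Deflator = Nominal/Real × 100 = 78185.50/74622.48 × 100 = 104.775.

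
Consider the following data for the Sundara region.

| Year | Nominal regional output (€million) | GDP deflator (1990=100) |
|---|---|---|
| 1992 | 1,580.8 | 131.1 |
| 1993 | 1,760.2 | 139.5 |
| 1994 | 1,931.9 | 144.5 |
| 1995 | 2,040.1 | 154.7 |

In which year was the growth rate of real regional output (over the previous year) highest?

1993: real = 1760.2/1.395 = 1261.79; growth vs 1992 (1205.80) = 4.64%.
1994: real = 1931.9/1.445 = 1336.96; growth vs 1993 (1261.79) = 5.96%.
1995: real = 2040.1/1.547 = 1318.75; growth vs 1994 (1336.96) = -1.36%.

1994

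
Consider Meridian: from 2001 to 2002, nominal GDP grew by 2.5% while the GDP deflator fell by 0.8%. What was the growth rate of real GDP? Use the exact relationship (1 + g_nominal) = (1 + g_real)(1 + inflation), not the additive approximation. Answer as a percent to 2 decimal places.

3.33%

(1 + g_nom) = (1 + g_real)(1 + π), so g_real = 1.0250 / 0.9920 − 1 = 0.03327.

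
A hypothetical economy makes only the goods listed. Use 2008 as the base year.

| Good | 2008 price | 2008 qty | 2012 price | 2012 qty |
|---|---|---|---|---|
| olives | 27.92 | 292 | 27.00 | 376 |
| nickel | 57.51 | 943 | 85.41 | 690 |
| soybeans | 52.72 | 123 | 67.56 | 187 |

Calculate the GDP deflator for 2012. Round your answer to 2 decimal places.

136.11

Nominal GDP 2012 = 27.00·376 + 85.41·690 + 67.56·187 = 81718.62.
Real GDP 2012 (at 2008 prices) = 27.92·376 + 57.51·690 + 52.72·187 = 60038.46.
Deflator = Nominal/Real × 100 = 81718.62/60038.46 × 100 = 136.110.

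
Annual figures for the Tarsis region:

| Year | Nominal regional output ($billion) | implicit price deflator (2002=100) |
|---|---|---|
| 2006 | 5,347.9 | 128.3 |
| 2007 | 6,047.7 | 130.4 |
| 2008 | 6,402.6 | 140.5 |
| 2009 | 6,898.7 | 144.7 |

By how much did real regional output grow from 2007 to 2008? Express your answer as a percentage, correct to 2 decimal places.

Real regional output 2007 = 6047.7/1.304 = 4637.81.
Real regional output 2008 = 6402.6/1.405 = 4557.01.
Change = 4557.01/4637.81 − 1 = -0.0174.

-1.74%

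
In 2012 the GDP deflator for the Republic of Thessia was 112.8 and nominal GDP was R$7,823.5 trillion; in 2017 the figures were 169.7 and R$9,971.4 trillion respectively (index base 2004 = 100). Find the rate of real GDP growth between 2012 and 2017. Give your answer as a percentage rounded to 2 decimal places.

-15.28%

Real GDP 2012 = 7823.5 / 1.128 = 6935.73.
Real GDP 2017 = 9971.4 / 1.697 = 5875.90.
Real growth = 5875.90 / 6935.73 − 1 = -0.1528.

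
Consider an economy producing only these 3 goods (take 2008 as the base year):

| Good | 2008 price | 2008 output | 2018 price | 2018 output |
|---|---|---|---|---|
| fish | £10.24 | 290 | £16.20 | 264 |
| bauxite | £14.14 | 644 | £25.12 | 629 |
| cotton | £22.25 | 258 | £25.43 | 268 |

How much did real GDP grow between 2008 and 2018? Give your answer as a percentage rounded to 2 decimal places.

Real GDP 2008 = Nominal GDP 2008 = 10.24·290 + 14.14·644 + 22.25·258 = 17816.26.
Real GDP 2018 (at 2008 prices) = 10.24·264 + 14.14·629 + 22.25·268 = 17560.42.
Real growth = 17560.42/17816.26 − 1 = -0.0144.

-1.44%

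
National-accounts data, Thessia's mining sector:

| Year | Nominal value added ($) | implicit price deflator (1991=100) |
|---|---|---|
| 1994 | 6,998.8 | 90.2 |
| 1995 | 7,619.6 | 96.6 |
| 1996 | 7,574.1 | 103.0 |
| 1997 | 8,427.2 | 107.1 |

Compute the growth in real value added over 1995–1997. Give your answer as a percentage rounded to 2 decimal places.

Real value added 1995 = 7619.6/0.966 = 7887.78.
Real value added 1997 = 8427.2/1.071 = 7868.53.
Change = 7868.53/7887.78 − 1 = -0.0024.

-0.24%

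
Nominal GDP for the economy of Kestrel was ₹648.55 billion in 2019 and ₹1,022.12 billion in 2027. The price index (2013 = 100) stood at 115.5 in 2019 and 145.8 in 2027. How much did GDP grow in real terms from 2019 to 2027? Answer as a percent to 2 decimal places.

24.85%

Deflate each year: 2019 → 648.55/1.155 = 561.52; 2027 → 1022.12/1.458 = 701.04.
So real GDP changed by 701.04/561.52 − 1 = 0.2485, i.e. 24.85%.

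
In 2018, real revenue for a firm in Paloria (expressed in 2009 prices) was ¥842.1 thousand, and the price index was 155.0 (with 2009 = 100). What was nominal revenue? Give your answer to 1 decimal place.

¥1,305.3 thousand

Nominal revenue = Real × (price index/100) = 842.1 × 1.550 = 1305.26.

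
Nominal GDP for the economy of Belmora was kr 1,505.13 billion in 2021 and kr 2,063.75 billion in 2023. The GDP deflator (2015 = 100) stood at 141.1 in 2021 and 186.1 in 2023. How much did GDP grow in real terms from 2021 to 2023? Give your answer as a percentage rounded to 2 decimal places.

3.96%

Real GDP 2021 = 1505.13 / 1.411 = 1066.71.
Real GDP 2023 = 2063.75 / 1.861 = 1108.95.
Real growth = 1108.95 / 1066.71 − 1 = 0.0396.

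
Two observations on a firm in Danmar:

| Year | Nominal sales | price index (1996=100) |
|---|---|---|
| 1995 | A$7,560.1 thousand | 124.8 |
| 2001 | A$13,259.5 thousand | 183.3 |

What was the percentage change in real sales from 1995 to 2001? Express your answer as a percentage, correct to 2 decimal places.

19.41%

Real sales 1995 = 7560.1 / 1.248 = 6057.77.
Real sales 2001 = 13259.5 / 1.833 = 7233.77.
Real growth = 7233.77 / 6057.77 − 1 = 0.1941.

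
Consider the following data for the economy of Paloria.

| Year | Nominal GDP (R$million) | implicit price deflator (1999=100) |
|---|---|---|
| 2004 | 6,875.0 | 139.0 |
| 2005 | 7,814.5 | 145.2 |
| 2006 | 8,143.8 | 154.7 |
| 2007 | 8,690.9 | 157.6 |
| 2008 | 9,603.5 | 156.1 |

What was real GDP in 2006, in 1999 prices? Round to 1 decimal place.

R$5,264.3 million

Real GDP 2006 = 8143.8 / 1.547 = 5264.25.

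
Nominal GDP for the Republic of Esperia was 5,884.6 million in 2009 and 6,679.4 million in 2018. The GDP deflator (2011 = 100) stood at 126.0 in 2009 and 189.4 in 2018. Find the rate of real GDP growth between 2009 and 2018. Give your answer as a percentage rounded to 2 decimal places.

Deflate each year: 2009 → 5884.6/1.260 = 4670.32; 2018 → 6679.4/1.894 = 3526.61.
So real GDP changed by 3526.61/4670.32 − 1 = -0.2449, i.e. -24.49%.

-24.49%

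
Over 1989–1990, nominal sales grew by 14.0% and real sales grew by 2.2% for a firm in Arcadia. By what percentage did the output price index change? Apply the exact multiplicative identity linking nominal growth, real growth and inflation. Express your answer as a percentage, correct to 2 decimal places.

11.55%

(1 + g_nom) = (1 + g_real)(1 + π), so π = 1.1400 / 1.0220 − 1 = 0.11546.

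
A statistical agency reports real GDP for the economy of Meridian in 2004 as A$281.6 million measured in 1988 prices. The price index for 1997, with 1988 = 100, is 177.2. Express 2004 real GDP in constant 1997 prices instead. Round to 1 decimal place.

Real GDP in 1997 prices = Real GDP in 1988 prices × (P_1997/P_1988) = 281.6 × 1.772 = 499.00.

A$499.0 million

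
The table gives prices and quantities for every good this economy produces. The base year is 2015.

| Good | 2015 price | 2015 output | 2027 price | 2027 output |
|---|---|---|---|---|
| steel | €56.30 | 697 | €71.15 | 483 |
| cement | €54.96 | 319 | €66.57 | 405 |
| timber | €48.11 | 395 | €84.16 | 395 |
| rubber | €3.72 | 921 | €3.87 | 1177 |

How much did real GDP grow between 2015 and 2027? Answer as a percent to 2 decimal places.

Real GDP 2015 = Nominal GDP 2015 = 56.30·697 + 54.96·319 + 48.11·395 + 3.72·921 = 79202.91.
Real GDP 2027 (at 2015 prices) = 56.30·483 + 54.96·405 + 48.11·395 + 3.72·1177 = 72833.59.
Real growth = 72833.59/79202.91 − 1 = -0.0804.

-8.04%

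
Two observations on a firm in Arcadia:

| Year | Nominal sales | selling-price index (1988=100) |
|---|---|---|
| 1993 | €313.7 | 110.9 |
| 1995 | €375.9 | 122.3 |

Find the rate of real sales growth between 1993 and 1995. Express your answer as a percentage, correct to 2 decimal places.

Real sales 1993 = 313.7 / 1.109 = 282.87.
Real sales 1995 = 375.9 / 1.223 = 307.36.
Real growth = 307.36 / 282.87 − 1 = 0.0866.

8.66%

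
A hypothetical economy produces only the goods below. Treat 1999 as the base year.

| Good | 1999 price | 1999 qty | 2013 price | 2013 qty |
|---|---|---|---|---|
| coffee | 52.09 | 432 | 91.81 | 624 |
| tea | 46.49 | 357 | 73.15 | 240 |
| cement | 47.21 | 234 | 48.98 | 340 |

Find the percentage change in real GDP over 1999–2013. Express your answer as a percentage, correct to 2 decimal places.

Real GDP 1999 = Nominal GDP 1999 = 52.09·432 + 46.49·357 + 47.21·234 = 50146.95.
Real GDP 2013 (at 1999 prices) = 52.09·624 + 46.49·240 + 47.21·340 = 59713.16.
Real growth = 59713.16/50146.95 − 1 = 0.1908.

19.08%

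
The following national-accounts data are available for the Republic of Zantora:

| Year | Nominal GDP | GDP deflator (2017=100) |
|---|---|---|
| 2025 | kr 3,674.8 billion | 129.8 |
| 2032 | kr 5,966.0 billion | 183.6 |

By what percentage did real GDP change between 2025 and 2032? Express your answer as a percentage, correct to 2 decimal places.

14.78%

Deflate each year: 2025 → 3674.8/1.298 = 2831.12; 2032 → 5966.0/1.836 = 3249.46.
So real GDP changed by 3249.46/2831.12 − 1 = 0.1478, i.e. 14.78%.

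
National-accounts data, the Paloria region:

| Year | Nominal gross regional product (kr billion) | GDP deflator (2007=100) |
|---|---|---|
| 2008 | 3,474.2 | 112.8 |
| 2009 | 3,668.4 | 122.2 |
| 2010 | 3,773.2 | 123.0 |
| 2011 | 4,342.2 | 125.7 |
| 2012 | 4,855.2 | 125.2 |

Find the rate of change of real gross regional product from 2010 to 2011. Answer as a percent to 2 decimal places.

12.61%

Real gross regional product 2010 = 3773.2/1.230 = 3067.64.
Real gross regional product 2011 = 4342.2/1.257 = 3454.42.
Change = 3454.42/3067.64 − 1 = 0.1261.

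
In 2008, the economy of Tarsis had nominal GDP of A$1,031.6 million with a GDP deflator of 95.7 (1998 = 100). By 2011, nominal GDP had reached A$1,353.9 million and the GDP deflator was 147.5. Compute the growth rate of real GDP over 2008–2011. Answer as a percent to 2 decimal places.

-14.85%

Real GDP 2008 = 1031.6 / 0.957 = 1077.95.
Real GDP 2011 = 1353.9 / 1.475 = 917.90.
Real growth = 917.90 / 1077.95 − 1 = -0.1485.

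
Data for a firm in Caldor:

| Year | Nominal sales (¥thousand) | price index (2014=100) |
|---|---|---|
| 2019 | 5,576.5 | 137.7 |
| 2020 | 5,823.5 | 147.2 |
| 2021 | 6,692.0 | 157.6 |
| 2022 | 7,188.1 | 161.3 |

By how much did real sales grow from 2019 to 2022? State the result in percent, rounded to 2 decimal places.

Real sales 2019 = 5576.5/1.377 = 4049.75.
Real sales 2022 = 7188.1/1.613 = 4456.35.
Change = 4456.35/4049.75 − 1 = 0.1004.

10.04%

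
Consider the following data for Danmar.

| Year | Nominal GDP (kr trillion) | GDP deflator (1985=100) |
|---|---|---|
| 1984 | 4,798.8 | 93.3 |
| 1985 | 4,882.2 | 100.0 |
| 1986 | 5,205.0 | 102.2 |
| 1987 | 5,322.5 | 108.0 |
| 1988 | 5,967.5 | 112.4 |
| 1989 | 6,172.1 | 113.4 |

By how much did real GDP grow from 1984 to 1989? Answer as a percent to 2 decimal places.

5.82%

Real GDP 1984 = 4798.8/0.933 = 5143.41.
Real GDP 1989 = 6172.1/1.134 = 5442.77.
Change = 5442.77/5143.41 − 1 = 0.0582.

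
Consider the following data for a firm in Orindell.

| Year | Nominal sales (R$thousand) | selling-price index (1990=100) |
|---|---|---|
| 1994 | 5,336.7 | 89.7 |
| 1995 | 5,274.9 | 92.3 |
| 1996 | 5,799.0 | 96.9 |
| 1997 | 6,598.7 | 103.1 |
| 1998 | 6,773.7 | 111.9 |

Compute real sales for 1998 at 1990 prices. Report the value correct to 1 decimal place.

Real sales 1998 = 6773.7 / 1.119 = 6053.35.

R$6,053.4 thousand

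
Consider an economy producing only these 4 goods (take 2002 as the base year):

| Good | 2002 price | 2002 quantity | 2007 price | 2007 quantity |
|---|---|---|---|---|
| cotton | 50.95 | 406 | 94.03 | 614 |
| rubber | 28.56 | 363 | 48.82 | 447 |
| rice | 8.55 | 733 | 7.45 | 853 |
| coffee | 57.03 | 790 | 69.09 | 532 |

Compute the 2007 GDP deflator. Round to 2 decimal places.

Nominal GDP 2007 = 94.03·614 + 48.82·447 + 7.45·853 + 69.09·532 = 122667.69.
Real GDP 2007 (at 2002 prices) = 50.95·614 + 28.56·447 + 8.55·853 + 57.03·532 = 81682.73.
Deflator = Nominal/Real × 100 = 122667.69/81682.73 × 100 = 150.176.

150.18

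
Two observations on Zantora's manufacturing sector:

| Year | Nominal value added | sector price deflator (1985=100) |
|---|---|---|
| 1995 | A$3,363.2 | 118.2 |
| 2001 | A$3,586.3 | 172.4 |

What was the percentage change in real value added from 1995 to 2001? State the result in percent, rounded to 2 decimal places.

Deflate each year: 1995 → 3363.2/1.182 = 2845.35; 2001 → 3586.3/1.724 = 2080.22.
So real value added changed by 2080.22/2845.35 − 1 = -0.2689, i.e. -26.89%.

-26.89%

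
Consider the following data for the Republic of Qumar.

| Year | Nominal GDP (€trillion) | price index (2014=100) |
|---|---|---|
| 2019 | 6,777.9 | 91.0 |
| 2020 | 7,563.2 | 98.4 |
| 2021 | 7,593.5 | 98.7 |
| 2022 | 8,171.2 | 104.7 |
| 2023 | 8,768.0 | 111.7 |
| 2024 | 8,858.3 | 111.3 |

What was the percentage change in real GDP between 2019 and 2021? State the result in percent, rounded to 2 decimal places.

Real GDP 2019 = 6777.9/0.910 = 7448.24.
Real GDP 2021 = 7593.5/0.987 = 7693.52.
Change = 7693.52/7448.24 − 1 = 0.0329.

3.29%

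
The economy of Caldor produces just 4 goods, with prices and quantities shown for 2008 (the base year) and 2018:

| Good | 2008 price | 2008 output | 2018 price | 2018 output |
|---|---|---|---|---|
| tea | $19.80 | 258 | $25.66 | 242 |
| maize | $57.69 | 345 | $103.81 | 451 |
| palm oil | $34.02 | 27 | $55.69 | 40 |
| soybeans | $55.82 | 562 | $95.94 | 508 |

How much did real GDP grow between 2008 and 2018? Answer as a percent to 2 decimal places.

5.63%

Real GDP 2008 = Nominal GDP 2008 = 19.80·258 + 57.69·345 + 34.02·27 + 55.82·562 = 57300.83.
Real GDP 2018 (at 2008 prices) = 19.80·242 + 57.69·451 + 34.02·40 + 55.82·508 = 60527.15.
Real growth = 60527.15/57300.83 − 1 = 0.0563.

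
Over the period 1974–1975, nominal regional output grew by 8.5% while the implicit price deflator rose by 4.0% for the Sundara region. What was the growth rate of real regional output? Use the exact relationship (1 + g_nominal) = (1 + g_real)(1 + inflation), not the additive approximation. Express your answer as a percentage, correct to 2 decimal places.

(1 + g_nom) = (1 + g_real)(1 + π), so g_real = 1.0850 / 1.0400 − 1 = 0.04327.

4.33%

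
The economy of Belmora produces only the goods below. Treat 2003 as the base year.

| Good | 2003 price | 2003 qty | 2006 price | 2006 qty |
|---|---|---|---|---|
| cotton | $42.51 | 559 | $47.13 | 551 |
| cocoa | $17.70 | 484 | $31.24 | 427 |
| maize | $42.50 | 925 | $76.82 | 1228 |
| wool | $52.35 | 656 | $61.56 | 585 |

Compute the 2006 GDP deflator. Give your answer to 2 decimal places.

Nominal GDP 2006 = 47.13·551 + 31.24·427 + 76.82·1228 + 61.56·585 = 169655.67.
Real GDP 2006 (at 2003 prices) = 42.51·551 + 17.70·427 + 42.50·1228 + 52.35·585 = 113795.66.
Deflator = Nominal/Real × 100 = 169655.67/113795.66 × 100 = 149.088.

149.09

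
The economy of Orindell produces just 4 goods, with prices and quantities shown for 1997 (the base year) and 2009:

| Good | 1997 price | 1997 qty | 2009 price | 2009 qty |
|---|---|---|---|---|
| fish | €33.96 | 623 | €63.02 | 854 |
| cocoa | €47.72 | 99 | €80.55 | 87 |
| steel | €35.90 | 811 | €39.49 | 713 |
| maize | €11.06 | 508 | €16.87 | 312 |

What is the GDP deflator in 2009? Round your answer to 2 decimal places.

Nominal GDP 2009 = 63.02·854 + 80.55·87 + 39.49·713 + 16.87·312 = 94246.74.
Real GDP 2009 (at 1997 prices) = 33.96·854 + 47.72·87 + 35.90·713 + 11.06·312 = 62200.90.
Deflator = Nominal/Real × 100 = 94246.74/62200.90 × 100 = 151.520.

151.52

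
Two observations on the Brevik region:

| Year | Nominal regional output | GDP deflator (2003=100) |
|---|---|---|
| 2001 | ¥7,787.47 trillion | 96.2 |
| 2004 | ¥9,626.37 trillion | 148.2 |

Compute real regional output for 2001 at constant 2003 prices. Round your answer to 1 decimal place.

Real regional output = Nominal / (GDP deflator/100) = 7787.47 / 0.962 = 8095.08.

¥8,095.1 trillion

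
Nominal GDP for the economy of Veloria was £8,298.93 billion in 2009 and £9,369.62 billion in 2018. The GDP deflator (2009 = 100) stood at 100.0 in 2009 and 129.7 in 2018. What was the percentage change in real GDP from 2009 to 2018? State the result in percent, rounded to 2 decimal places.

Deflate each year: 2009 → 8298.93/1.000 = 8298.93; 2018 → 9369.62/1.297 = 7224.07.
So real GDP changed by 7224.07/8298.93 − 1 = -0.1295, i.e. -12.95%.

-12.95%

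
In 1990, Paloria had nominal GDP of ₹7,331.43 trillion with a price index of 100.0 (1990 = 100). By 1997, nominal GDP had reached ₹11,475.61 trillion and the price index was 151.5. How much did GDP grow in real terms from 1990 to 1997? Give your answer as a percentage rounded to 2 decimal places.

Deflate each year: 1990 → 7331.43/1.000 = 7331.43; 1997 → 11475.61/1.515 = 7574.66.
So real GDP changed by 7574.66/7331.43 − 1 = 0.0332, i.e. 3.32%.

3.32%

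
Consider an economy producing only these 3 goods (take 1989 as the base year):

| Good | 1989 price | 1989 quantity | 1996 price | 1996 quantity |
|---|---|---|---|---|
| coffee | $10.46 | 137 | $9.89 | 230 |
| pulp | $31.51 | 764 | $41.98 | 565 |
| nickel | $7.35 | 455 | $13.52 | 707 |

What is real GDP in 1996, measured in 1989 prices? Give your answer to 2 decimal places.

Real GDP 1996 = Σ (p_1989 × q_1996) = 10.46·230 + 31.51·565 + 7.35·707 = 25405.40.

$25405.40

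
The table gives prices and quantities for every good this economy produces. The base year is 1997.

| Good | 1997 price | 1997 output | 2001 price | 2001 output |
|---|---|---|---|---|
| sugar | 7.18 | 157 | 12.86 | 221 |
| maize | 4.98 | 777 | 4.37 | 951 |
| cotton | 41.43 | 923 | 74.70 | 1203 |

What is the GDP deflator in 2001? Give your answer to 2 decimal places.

172.47

Nominal GDP 2001 = 12.86·221 + 4.37·951 + 74.70·1203 = 96862.03.
Real GDP 2001 (at 1997 prices) = 7.18·221 + 4.98·951 + 41.43·1203 = 56163.05.
Deflator = Nominal/Real × 100 = 96862.03/56163.05 × 100 = 172.466.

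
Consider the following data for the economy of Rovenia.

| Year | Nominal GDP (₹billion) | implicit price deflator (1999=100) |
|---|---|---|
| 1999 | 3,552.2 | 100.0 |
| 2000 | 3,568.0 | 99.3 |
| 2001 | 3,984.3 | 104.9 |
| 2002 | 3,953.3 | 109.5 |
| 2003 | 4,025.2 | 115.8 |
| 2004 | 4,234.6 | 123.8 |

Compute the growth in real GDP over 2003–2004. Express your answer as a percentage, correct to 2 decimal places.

-1.60%

Real GDP 2003 = 4025.2/1.158 = 3475.99.
Real GDP 2004 = 4234.6/1.238 = 3420.52.
Change = 3420.52/3475.99 − 1 = -0.0160.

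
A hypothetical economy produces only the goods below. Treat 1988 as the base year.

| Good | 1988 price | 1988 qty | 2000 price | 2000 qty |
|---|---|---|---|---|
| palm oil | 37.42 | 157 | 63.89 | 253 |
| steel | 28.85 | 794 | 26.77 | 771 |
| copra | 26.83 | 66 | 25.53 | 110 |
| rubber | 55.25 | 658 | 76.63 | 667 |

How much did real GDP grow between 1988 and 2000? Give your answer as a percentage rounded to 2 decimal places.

6.88%

Real GDP 1988 = Nominal GDP 1988 = 37.42·157 + 28.85·794 + 26.83·66 + 55.25·658 = 66907.12.
Real GDP 2000 (at 1988 prices) = 37.42·253 + 28.85·771 + 26.83·110 + 55.25·667 = 71513.66.
Real growth = 71513.66/66907.12 − 1 = 0.0688.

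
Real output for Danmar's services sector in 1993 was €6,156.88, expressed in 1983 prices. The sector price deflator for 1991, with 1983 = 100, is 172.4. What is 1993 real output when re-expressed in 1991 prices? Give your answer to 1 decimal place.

Real output in 1991 prices = Real output in 1983 prices × (P_1991/P_1983) = 6156.88 × 1.724 = 10614.46.

€10,614.5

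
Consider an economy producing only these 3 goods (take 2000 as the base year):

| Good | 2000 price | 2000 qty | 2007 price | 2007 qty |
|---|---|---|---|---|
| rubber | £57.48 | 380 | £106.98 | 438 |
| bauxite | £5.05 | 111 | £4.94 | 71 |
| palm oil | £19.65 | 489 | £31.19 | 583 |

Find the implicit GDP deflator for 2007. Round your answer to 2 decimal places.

Nominal GDP 2007 = 106.98·438 + 4.94·71 + 31.19·583 = 65391.75.
Real GDP 2007 (at 2000 prices) = 57.48·438 + 5.05·71 + 19.65·583 = 36990.74.
Deflator = Nominal/Real × 100 = 65391.75/36990.74 × 100 = 176.779.

176.78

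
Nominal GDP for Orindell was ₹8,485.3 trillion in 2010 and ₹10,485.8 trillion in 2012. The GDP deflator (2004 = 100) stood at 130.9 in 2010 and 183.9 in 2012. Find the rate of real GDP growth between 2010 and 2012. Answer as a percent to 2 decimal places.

Deflate each year: 2010 → 8485.3/1.309 = 6482.28; 2012 → 10485.8/1.839 = 5701.90.
So real GDP changed by 5701.90/6482.28 − 1 = -0.1204, i.e. -12.04%.

-12.04%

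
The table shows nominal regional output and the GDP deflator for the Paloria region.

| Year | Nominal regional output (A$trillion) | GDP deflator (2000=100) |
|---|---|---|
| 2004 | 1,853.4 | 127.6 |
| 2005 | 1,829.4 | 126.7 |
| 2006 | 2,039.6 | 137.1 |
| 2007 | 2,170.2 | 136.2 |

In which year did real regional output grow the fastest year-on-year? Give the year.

2005: real = 1829.4/1.267 = 1443.88; growth vs 2004 (1452.51) = -0.59%.
2006: real = 2039.6/1.371 = 1487.67; growth vs 2005 (1443.88) = 3.03%.
2007: real = 2170.2/1.362 = 1593.39; growth vs 2006 (1487.67) = 7.11%.

2007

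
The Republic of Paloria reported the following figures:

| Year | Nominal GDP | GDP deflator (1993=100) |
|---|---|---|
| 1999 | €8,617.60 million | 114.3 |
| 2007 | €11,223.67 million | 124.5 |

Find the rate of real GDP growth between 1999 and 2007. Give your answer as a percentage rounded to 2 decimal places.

Real GDP 1999 = 8617.60 / 1.143 = 7539.46.
Real GDP 2007 = 11223.67 / 1.245 = 9015.00.
Real growth = 9015.00 / 7539.46 − 1 = 0.1957.

19.57%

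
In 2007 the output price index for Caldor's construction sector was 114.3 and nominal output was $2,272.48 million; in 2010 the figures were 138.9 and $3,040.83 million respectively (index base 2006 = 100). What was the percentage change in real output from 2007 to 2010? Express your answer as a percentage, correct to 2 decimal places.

Deflate each year: 2007 → 2272.48/1.143 = 1988.17; 2010 → 3040.83/1.389 = 2189.22.
So real output changed by 2189.22/1988.17 − 1 = 0.1011, i.e. 10.11%.

10.11%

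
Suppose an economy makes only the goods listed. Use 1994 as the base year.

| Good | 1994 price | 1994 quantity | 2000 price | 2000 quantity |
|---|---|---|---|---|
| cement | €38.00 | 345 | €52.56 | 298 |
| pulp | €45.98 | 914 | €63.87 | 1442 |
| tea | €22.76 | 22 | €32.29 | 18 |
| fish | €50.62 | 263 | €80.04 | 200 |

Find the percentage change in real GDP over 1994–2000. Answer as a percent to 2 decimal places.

27.86%

Real GDP 1994 = Nominal GDP 1994 = 38.00·345 + 45.98·914 + 22.76·22 + 50.62·263 = 68949.50.
Real GDP 2000 (at 1994 prices) = 38.00·298 + 45.98·1442 + 22.76·18 + 50.62·200 = 88160.84.
Real growth = 88160.84/68949.50 − 1 = 0.2786.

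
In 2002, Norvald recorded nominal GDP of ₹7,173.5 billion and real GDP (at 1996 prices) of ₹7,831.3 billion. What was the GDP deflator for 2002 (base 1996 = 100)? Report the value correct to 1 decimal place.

GDP deflator = (Nominal / Real) × 100 = 7173.5 / 7831.3 × 100 = 91.60.

91.6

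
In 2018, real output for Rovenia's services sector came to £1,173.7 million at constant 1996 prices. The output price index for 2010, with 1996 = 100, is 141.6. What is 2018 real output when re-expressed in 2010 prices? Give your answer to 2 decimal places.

£1,661.96 million

Real output in 2010 prices = Real output in 1996 prices × (P_2010/P_1996) = 1173.7 × 1.416 = 1661.96.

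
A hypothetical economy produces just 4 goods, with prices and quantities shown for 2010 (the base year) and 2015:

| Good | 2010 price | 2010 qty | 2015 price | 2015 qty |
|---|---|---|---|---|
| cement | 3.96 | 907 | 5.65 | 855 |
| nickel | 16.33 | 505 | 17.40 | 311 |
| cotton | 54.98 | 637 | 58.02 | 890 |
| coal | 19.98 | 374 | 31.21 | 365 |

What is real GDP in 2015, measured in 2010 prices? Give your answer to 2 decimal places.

Real GDP 2015 = Σ (p_2010 × q_2015) = 3.96·855 + 16.33·311 + 54.98·890 + 19.98·365 = 64689.33.

64689.33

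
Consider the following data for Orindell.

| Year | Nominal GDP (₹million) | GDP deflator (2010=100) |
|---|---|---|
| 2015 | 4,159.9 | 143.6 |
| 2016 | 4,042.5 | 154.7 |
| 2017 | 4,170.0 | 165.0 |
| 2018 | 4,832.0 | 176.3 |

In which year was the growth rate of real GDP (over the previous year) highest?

2016: real = 4042.5/1.547 = 2613.12; growth vs 2015 (2896.87) = -9.80%.
2017: real = 4170.0/1.650 = 2527.27; growth vs 2016 (2613.12) = -3.29%.
2018: real = 4832.0/1.763 = 2740.78; growth vs 2017 (2527.27) = 8.45%.

2018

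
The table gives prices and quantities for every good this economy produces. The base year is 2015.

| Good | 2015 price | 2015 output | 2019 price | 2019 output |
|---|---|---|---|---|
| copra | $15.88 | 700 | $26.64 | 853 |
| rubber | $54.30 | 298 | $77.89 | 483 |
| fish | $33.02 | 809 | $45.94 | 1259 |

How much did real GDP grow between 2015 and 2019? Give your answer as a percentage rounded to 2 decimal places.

50.61%

Real GDP 2015 = Nominal GDP 2015 = 15.88·700 + 54.30·298 + 33.02·809 = 54010.58.
Real GDP 2019 (at 2015 prices) = 15.88·853 + 54.30·483 + 33.02·1259 = 81344.72.
Real growth = 81344.72/54010.58 − 1 = 0.5061.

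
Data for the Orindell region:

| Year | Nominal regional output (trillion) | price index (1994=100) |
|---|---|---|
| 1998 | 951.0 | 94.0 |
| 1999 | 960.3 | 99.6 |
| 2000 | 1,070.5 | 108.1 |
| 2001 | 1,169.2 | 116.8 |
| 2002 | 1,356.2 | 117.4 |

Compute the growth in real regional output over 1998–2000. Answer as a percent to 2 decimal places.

-2.12%

Real regional output 1998 = 951.0/0.940 = 1011.70.
Real regional output 2000 = 1070.5/1.081 = 990.29.
Change = 990.29/1011.70 − 1 = -0.0212.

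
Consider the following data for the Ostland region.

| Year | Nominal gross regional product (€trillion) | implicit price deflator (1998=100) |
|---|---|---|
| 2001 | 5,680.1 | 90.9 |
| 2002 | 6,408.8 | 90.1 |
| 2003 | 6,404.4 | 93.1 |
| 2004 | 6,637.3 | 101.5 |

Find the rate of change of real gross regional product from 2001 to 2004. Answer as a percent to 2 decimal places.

Real gross regional product 2001 = 5680.1/0.909 = 6248.73.
Real gross regional product 2004 = 6637.3/1.015 = 6539.21.
Change = 6539.21/6248.73 − 1 = 0.0465.

4.65%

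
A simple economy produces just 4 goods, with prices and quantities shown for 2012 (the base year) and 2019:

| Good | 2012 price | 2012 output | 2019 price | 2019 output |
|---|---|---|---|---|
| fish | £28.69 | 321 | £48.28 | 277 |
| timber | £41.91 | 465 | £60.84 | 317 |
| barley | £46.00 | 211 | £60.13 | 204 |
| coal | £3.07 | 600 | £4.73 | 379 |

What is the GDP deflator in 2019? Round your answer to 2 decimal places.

Nominal GDP 2019 = 48.28·277 + 60.84·317 + 60.13·204 + 4.73·379 = 46719.03.
Real GDP 2019 (at 2012 prices) = 28.69·277 + 41.91·317 + 46.00·204 + 3.07·379 = 31780.13.
Deflator = Nominal/Real × 100 = 46719.03/31780.13 × 100 = 147.007.

147.01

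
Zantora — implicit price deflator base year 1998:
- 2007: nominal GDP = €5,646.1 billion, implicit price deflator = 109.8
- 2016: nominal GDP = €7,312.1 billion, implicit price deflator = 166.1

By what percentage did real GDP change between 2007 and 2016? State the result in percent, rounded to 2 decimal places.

-14.39%

Real GDP 2007 = 5646.1 / 1.098 = 5142.17.
Real GDP 2016 = 7312.1 / 1.661 = 4402.23.
Real growth = 4402.23 / 5142.17 − 1 = -0.1439.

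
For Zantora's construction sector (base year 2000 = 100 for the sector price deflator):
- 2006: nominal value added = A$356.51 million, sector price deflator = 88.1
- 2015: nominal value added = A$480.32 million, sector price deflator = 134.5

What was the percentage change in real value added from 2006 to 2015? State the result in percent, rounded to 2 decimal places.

-11.75%

Deflate each year: 2006 → 356.51/0.881 = 404.67; 2015 → 480.32/1.345 = 357.12.
So real value added changed by 357.12/404.67 − 1 = -0.1175, i.e. -11.75%.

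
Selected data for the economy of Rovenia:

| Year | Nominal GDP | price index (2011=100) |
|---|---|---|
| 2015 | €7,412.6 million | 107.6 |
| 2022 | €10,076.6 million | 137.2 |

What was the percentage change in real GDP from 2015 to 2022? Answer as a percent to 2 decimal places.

Real GDP 2015 = 7412.6 / 1.076 = 6889.03.
Real GDP 2022 = 10076.6 / 1.372 = 7344.46.
Real growth = 7344.46 / 6889.03 − 1 = 0.0661.

6.61%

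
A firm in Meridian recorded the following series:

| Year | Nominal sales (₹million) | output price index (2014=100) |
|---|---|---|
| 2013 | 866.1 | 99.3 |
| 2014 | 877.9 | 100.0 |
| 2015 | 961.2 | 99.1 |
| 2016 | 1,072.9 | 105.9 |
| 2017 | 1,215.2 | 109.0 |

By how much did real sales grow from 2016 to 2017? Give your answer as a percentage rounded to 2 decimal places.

Real sales 2016 = 1072.9/1.059 = 1013.13.
Real sales 2017 = 1215.2/1.090 = 1114.86.
Change = 1114.86/1013.13 − 1 = 0.1004.

10.04%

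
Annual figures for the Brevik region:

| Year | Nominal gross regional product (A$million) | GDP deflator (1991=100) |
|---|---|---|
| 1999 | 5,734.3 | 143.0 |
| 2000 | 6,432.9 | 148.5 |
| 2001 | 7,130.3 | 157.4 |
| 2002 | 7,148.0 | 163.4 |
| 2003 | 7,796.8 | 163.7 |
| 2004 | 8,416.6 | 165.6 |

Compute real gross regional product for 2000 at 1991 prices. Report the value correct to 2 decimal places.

Real gross regional product 2000 = 6432.9 / 1.485 = 4331.92.

A$4,331.92 million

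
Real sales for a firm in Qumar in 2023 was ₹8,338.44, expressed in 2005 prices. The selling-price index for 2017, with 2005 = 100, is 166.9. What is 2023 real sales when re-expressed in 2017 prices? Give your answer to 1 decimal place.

₹13,916.9

Real sales in 2017 prices = Real sales in 2005 prices × (P_2017/P_2005) = 8338.44 × 1.669 = 13916.86.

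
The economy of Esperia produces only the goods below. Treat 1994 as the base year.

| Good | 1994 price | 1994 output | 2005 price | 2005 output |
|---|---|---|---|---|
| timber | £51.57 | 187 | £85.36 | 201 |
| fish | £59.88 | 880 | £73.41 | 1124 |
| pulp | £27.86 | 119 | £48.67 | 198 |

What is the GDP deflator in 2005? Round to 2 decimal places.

131.40

Nominal GDP 2005 = 85.36·201 + 73.41·1124 + 48.67·198 = 109306.86.
Real GDP 2005 (at 1994 prices) = 51.57·201 + 59.88·1124 + 27.86·198 = 83186.97.
Deflator = Nominal/Real × 100 = 109306.86/83186.97 × 100 = 131.399.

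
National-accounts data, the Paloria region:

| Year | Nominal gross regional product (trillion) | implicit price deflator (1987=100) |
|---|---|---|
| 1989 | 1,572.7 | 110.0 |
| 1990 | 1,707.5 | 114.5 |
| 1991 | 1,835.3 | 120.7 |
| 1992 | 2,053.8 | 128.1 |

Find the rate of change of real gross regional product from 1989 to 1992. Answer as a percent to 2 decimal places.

12.14%

Real gross regional product 1989 = 1572.7/1.100 = 1429.73.
Real gross regional product 1992 = 2053.8/1.281 = 1603.28.
Change = 1603.28/1429.73 − 1 = 0.1214.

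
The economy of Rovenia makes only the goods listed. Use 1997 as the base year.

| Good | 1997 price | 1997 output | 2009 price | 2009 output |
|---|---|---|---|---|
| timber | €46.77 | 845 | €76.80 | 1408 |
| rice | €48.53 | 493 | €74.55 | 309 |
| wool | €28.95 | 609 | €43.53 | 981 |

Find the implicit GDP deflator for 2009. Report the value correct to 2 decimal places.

159.15

Nominal GDP 2009 = 76.80·1408 + 74.55·309 + 43.53·981 = 173873.28.
Real GDP 2009 (at 1997 prices) = 46.77·1408 + 48.53·309 + 28.95·981 = 109247.88.
Deflator = Nominal/Real × 100 = 173873.28/109247.88 × 100 = 159.155.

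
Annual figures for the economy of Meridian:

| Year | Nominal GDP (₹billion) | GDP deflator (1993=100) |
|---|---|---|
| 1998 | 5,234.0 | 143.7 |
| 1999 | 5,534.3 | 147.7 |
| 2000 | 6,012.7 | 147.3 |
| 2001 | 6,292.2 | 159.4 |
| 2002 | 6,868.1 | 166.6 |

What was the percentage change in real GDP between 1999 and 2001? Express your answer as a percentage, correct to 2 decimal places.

Real GDP 1999 = 5534.3/1.477 = 3746.99.
Real GDP 2001 = 6292.2/1.594 = 3947.43.
Change = 3947.43/3746.99 − 1 = 0.0535.

5.35%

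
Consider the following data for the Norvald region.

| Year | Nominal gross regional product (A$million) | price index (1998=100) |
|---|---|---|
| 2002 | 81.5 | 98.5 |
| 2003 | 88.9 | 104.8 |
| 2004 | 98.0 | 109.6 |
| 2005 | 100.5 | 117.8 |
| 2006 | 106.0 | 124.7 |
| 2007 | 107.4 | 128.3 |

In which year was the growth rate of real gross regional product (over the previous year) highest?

2004

2003: real = 88.9/1.048 = 84.83; growth vs 2002 (82.74) = 2.53%.
2004: real = 98.0/1.096 = 89.42; growth vs 2003 (84.83) = 5.41%.
2005: real = 100.5/1.178 = 85.31; growth vs 2004 (89.42) = -4.60%.
2006: real = 106.0/1.247 = 85.00; growth vs 2005 (85.31) = -0.36%.
2007: real = 107.4/1.283 = 83.71; growth vs 2006 (85.00) = -1.52%.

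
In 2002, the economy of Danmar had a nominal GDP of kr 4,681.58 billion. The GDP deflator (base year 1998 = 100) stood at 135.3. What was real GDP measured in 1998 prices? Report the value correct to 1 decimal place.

kr 3,460.1 billion

Real GDP = Nominal / (GDP deflator/100) = 4681.58 / 1.353 = 3460.15.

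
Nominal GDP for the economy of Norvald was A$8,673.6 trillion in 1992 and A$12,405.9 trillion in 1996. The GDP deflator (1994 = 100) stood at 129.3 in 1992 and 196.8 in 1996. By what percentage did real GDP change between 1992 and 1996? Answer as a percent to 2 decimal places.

Real GDP 1992 = 8673.6 / 1.293 = 6708.12.
Real GDP 1996 = 12405.9 / 1.968 = 6303.81.
Real growth = 6303.81 / 6708.12 − 1 = -0.0603.

-6.03%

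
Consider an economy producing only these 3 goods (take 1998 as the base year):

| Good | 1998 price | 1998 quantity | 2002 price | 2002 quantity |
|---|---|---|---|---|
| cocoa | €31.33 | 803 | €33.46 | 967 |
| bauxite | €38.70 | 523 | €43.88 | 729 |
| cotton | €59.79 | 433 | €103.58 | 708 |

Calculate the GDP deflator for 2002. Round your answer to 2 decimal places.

136.53

Nominal GDP 2002 = 33.46·967 + 43.88·729 + 103.58·708 = 137678.98.
Real GDP 2002 (at 1998 prices) = 31.33·967 + 38.70·729 + 59.79·708 = 100839.73.
Deflator = Nominal/Real × 100 = 137678.98/100839.73 × 100 = 136.532.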